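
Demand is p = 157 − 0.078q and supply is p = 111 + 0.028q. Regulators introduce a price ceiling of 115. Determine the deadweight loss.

Competitive equilibrium: 157 − 0.078q = 111 + 0.028q → q* = 433.96226, p* = 123.15094.
At the ceiling p = 115, quantity supplied = (115 − 111)/0.028 = 142.85714.
Willingness to pay at q' = 142.85714: 157 − 0.078·142.85714 = 145.85714.
Δq = 433.96226 − 142.85714 = 291.10512; wedge = 145.85714 − 115 = 30.85714.
DWL = ½ × 291.10512 × 30.85714 = 4491.34.

4491.34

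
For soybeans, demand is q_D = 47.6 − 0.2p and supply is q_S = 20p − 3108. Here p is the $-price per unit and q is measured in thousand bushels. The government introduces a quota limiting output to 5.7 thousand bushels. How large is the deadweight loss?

In inverse form: demand p = 238 − 5q, supply p = 155.4 + 0.05q.
Competitive equilibrium: 238 − 5q = 155.4 + 0.05q → q* = 16.3564, p* = 156.2178.
At q = 5.7: demand price = 238 − 5·5.7 = 209.5; supply price = 155.4 + 0.05·5.7 = 155.685.
Δq = 16.3564 − 5.7 = 10.6564; wedge = 209.5 − 155.685 = 53.815.
DWL = ½ × 10.6564 × 53.815 = $286.74 thousand.

$286.74 thousand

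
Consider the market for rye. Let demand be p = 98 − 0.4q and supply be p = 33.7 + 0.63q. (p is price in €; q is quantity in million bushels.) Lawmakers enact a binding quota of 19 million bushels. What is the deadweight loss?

€971.25 million

Competitive equilibrium: 98 − 0.4q = 33.7 + 0.63q → q* = 62.4272, p* = 73.0291.
At q = 19: demand price = 98 − 0.4·19 = 90.4; supply price = 33.7 + 0.63·19 = 45.67.
Δq = 62.4272 − 19 = 43.4272; wedge = 90.4 − 45.67 = 44.73.
The triangle = ½ × 43.4272 × 44.73 = €971.25 million.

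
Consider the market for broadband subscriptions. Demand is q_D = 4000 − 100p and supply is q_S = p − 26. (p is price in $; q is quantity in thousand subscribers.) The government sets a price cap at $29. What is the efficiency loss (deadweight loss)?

In inverse form: demand p = 40 − 0.01q, supply p = 26 + q.
Competitive equilibrium: 40 − 0.01q = 26 + q → q* = 13.8614, p* = 39.8614.
At the ceiling p = 29, quantity supplied = (29 − 26)/1 = 3.
Willingness to pay at q' = 3: 40 − 0.01·3 = 39.97.
Δq = 13.8614 − 3 = 10.8614; wedge = 39.97 − 29 = 10.97.
Welfare loss = ½ × 10.8614 × 10.97 = $59.57 thousand.

$59.57 thousand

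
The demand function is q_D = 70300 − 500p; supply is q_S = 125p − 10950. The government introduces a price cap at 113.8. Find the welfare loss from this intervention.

20503.125

In inverse form: demand p = 140.6 − 0.002q, supply p = 87.6 + 0.008q.
Competitive equilibrium: 140.6 − 0.002q = 87.6 + 0.008q → q* = 5300, p* = 130.
At the ceiling p = 113.8, quantity supplied = (113.8 − 87.6)/0.008 = 3275.
Willingness to pay at q' = 3275: 140.6 − 0.002·3275 = 134.05.
Δq = 5300 − 3275 = 2025; wedge = 134.05 − 113.8 = 20.25.
Welfare loss = ½ × 2025 × 20.25 = 20503.125.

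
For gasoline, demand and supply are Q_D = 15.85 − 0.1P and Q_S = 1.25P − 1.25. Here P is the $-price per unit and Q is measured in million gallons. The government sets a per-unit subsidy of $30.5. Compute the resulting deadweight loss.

In inverse form: demand P = 158.5 − 10Q, supply P = 1 + 0.8Q.
Competitive equilibrium: 158.5 − 10Q = 1 + 0.8Q → Q* = 14.5833, P* = 12.6667.
The subsidy lowers effective supply by 30.5: P = 0.8Q − 29.5.
New quantity: 158.5 − 10Q = 0.8Q − 29.5 → Q' = 17.4074.
Overproduction ΔQ = 17.4074 − 14.5833 = 2.8241; wedge = subsidy = 30.5.
DWL = ½ × 2.8241 × 30.5 = $43.07 million.

$43.07 million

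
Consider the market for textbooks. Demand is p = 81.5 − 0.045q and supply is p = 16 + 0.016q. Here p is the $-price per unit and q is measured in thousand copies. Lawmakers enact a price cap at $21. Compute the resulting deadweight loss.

Competitive equilibrium: 81.5 − 0.045q = 16 + 0.016q → q* = 1073.7705, p* = 33.1803.
At the ceiling p = 21, quantity supplied = (21 − 16)/0.016 = 312.5.
Willingness to pay at q' = 312.5: 81.5 − 0.045·312.5 = 67.4375.
Δq = 1073.7705 − 312.5 = 761.2705; wedge = 67.4375 − 21 = 46.4375.
The triangle = ½ × 761.2705 × 46.4375 = $17675.75 thousand.

$17675.75 thousand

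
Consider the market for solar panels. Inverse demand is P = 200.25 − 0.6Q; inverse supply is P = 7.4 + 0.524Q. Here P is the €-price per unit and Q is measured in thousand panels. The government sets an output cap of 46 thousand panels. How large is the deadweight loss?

Competitive equilibrium: 200.25 − 0.6Q = 7.4 + 0.524Q → Q* = 171.57473, P* = 97.30516.
At Q = 46: demand price = 200.25 − 0.6·46 = 172.65; supply price = 7.4 + 0.524·46 = 31.504.
ΔQ = 171.57473 − 46 = 125.57473; wedge = 172.65 − 31.504 = 141.146.
Deadweight loss = ½ × 125.57473 × 141.146 = €8862.19 thousand.

€8862.19 thousand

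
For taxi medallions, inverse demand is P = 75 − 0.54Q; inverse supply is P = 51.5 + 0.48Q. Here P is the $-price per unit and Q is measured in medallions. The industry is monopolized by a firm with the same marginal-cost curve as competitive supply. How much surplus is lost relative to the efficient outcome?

$32.44

Competitive equilibrium: 75 − 0.54Q = 51.5 + 0.48Q → Q* = 23.0392, P* = 62.5588.
Marginal revenue: MR = 75 − 1.08Q. Set MR = MC: 75 − 1.08Q = 51.5 + 0.48Q → Q_m = 15.0641.
Price P_m = 75 − 0.54·15.0641 = 66.8654; MC(Q_m) = 51.5 + 0.48·15.0641 = 58.7308.
Competitive Q* = 23.0392, so ΔQ = 7.9751; wedge = 66.8654 − 58.7308 = 8.1346.
Deadweight loss = ½ × 7.9751 × 8.1346 = $32.44.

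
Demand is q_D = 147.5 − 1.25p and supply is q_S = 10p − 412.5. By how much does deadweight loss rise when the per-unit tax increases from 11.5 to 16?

In inverse form: demand p = 118 − 0.8q, supply p = 41.25 + 0.1q.
Competitive equilibrium: 118 − 0.8q = 41.25 + 0.1q → q* = 85.2778, p* = 49.7778.
For a per-unit tax t: Δq = t/0.9, so DWL = ½·t·(t/0.9) = t²/1.8.
At t = 11.5: DWL = 73.472. At t = 16: DWL = 142.222.
Increase = 142.222 − 73.472 = 68.75.

68.75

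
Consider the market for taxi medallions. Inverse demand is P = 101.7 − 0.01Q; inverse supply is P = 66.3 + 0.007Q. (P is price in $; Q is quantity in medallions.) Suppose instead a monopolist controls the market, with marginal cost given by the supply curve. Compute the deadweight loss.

$5055.92

Competitive equilibrium: 101.7 − 0.01Q = 66.3 + 0.007Q → Q* = 2082.35294, P* = 80.87647.
Marginal revenue: MR = 101.7 − 0.02Q. Set MR = MC: 101.7 − 0.02Q = 66.3 + 0.007Q → Q_m = 1311.11111.
Price P_m = 101.7 − 0.01·1311.11111 = 88.58889; MC(Q_m) = 66.3 + 0.007·1311.11111 = 75.47778.
Competitive Q* = 2082.35294, so ΔQ = 771.24183; wedge = 88.58889 − 75.47778 = 13.11111.
Deadweight loss = ½ × 771.24183 × 13.11111 = $5055.92.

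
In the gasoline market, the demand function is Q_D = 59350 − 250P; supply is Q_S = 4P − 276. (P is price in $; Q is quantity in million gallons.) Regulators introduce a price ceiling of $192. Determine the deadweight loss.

In inverse form: demand P = 237.4 − 0.004Q, supply P = 69 + 0.25Q.
Competitive equilibrium: 237.4 − 0.004Q = 69 + 0.25Q → Q* = 662.99213, P* = 234.74803.
At the ceiling P = 192, quantity supplied = (192 − 69)/0.25 = 492.
Willingness to pay at Q' = 492: 237.4 − 0.004·492 = 235.432.
ΔQ = 662.99213 − 492 = 170.99213; wedge = 235.432 − 192 = 43.432.
The triangle = ½ × 170.99213 × 43.432 = $3713.27 million.

$3713.27 million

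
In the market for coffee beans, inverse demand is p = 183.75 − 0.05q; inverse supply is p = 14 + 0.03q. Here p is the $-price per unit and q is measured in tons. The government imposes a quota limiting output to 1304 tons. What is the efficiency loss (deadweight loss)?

$26756.78

Competitive equilibrium: 183.75 − 0.05q = 14 + 0.03q → q* = 2121.875, p* = 77.6563.
At q = 1304: demand price = 183.75 − 0.05·1304 = 118.55; supply price = 14 + 0.03·1304 = 53.12.
Δq = 2121.875 − 1304 = 817.875; wedge = 118.55 − 53.12 = 65.43.
The triangle = ½ × 817.875 × 65.43 = $26756.78.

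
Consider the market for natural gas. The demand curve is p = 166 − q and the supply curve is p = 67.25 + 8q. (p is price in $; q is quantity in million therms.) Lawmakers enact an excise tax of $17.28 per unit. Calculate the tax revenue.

$156.42 million

Competitive equilibrium: 166 − q = 67.25 + 8q → q* = 10.9722, p* = 155.0278.
With the tax, the buyer price exceeds the seller price by 17.28: (166 − q) − (67.25 + 8q) = 17.28 → q' = 9.0522.
Tax revenue = 17.28 × 9.0522 = $156.42 million.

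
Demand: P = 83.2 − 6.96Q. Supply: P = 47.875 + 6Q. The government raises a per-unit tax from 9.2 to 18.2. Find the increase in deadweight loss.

9.51

Competitive equilibrium: 83.2 − 6.96Q = 47.875 + 6Q → Q* = 2.7257, P* = 64.2292.
For a per-unit tax t: ΔQ = t/12.96, so DWL = ½·t·(t/12.96) = t²/25.92.
At t = 9.2: DWL = 3.265. At t = 18.2: DWL = 12.779.
Increase = 12.779 − 3.265 = 9.51.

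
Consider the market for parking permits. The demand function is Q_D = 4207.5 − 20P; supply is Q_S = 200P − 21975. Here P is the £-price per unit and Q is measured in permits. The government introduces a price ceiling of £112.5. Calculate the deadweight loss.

£46637.64

In inverse form: demand P = 210.375 − 0.05Q, supply P = 109.875 + 0.005Q.
Competitive equilibrium: 210.375 − 0.05Q = 109.875 + 0.005Q → Q* = 1827.2727, P* = 119.0114.
At the ceiling P = 112.5, quantity supplied = (112.5 − 109.875)/0.005 = 525.
Willingness to pay at Q' = 525: 210.375 − 0.05·525 = 184.125.
ΔQ = 1827.2727 − 525 = 1302.2727; wedge = 184.125 − 112.5 = 71.625.
The triangle = ½ × 1302.2727 × 71.625 = £46637.64.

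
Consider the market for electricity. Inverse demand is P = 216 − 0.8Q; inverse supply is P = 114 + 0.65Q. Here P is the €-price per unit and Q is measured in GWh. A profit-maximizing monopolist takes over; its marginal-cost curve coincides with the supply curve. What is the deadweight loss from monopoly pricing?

Competitive equilibrium: 216 − 0.8Q = 114 + 0.65Q → Q* = 70.3448, P* = 159.7241.
Marginal revenue: MR = 216 − 1.6Q. Set MR = MC: 216 − 1.6Q = 114 + 0.65Q → Q_m = 45.3333.
Price P_m = 216 − 0.8·45.3333 = 179.7334; MC(Q_m) = 114 + 0.65·45.3333 = 143.4666.
Competitive Q* = 70.3448, so ΔQ = 25.0115; wedge = 179.7334 − 143.4666 = 36.2668.
DWL = ½ × 25.0115 × 36.2668 = €453.54.

€453.54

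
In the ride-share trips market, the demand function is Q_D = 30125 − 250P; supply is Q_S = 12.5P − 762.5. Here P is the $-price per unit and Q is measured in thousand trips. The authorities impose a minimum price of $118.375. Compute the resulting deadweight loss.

In inverse form: demand P = 120.5 − 0.004Q, supply P = 61 + 0.08Q.
Competitive equilibrium: 120.5 − 0.004Q = 61 + 0.08Q → Q* = 708.3333, P* = 117.6667.
At the floor P = 118.375, quantity demanded = (120.5 − 118.375)/0.004 = 531.25.
Sellers' marginal cost at Q' = 531.25: 61 + 0.08·531.25 = 103.5.
ΔQ = 708.3333 − 531.25 = 177.0833; wedge = 118.375 − 103.5 = 14.875.
DWL = ½ × 177.0833 × 14.875 = $1317.06 thousand.

$1317.06 thousand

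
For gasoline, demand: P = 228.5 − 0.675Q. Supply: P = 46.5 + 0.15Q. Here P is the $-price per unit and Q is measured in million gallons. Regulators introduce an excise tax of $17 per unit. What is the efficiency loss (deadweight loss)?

$175.15 million

Competitive equilibrium: 228.5 − 0.675Q = 46.5 + 0.15Q → Q* = 220.6061, P* = 79.5909.
With the tax, the buyer price exceeds the seller price by 17: (228.5 − 0.675Q) − (46.5 + 0.15Q) = 17 → Q' = 200.
ΔQ = 220.6061 − 200 = 20.6061; the wedge equals the tax, 17.
DWL = ½ × 20.6061 × 17 = $175.15 million.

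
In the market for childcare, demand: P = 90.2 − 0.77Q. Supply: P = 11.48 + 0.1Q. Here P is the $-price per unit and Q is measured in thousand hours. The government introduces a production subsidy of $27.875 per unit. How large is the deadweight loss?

$446.56 thousand

Competitive equilibrium: 90.2 − 0.77Q = 11.48 + 0.1Q → Q* = 90.4828, P* = 20.5283.
The subsidy lowers effective supply by 27.875: P = 0.1Q − 16.395.
New quantity: 90.2 − 0.77Q = 0.1Q − 16.395 → Q' = 122.523.
Overproduction ΔQ = 122.523 − 90.4828 = 32.0402; wedge = subsidy = 27.875.
The triangle = ½ × 32.0402 × 27.875 = $446.56 thousand.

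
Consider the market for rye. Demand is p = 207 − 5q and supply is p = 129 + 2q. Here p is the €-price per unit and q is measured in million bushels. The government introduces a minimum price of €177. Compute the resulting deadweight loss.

€92.57 million

Competitive equilibrium: 207 − 5q = 129 + 2q → q* = 11.1429, p* = 151.2857.
At the floor p = 177, quantity demanded = (207 − 177)/5 = 6.
Sellers' marginal cost at q' = 6: 129 + 2·6 = 141.
Δq = 11.1429 − 6 = 5.1429; wedge = 177 − 141 = 36.
Deadweight loss = ½ × 5.1429 × 36 = €92.57 million.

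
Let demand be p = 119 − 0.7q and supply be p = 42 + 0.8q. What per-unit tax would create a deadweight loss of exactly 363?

Competitive equilibrium: 119 − 0.7q = 42 + 0.8q → q* = 51.3333, p* = 83.0667.
A tax t gives Δq = t/1.5 and wedge t, so DWL = t²/3.
t²/3 = 363 → t² = 1089 → t = 33.

33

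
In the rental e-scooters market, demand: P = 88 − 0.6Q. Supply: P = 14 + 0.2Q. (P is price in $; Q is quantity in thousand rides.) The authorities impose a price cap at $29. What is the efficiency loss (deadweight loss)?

Competitive equilibrium: 88 − 0.6Q = 14 + 0.2Q → Q* = 92.5, P* = 32.5.
At the ceiling P = 29, quantity supplied = (29 − 14)/0.2 = 75.
Willingness to pay at Q' = 75: 88 − 0.6·75 = 43.
ΔQ = 92.5 − 75 = 17.5; wedge = 43 − 29 = 14.
Welfare loss = ½ × 17.5 × 14 = $122.50 thousand.

$122.50 thousand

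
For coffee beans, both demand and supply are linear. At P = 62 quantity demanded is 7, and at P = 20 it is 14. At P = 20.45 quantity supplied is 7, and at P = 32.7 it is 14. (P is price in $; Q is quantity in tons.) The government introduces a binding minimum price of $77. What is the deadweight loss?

$239.47

Demand slope = (20 − 62)/(14 − 7) = −6, so P = 104 − 6Q.
Supply slope = (32.7 − 20.45)/(14 − 7) = 1.75, so P = 8.2 + 1.75Q.
Competitive equilibrium: 104 − 6Q = 8.2 + 1.75Q → Q* = 12.3613, P* = 29.8323.
At the floor P = 77, quantity demanded = (104 − 77)/6 = 4.5.
Sellers' marginal cost at Q' = 4.5: 8.2 + 1.75·4.5 = 16.075.
ΔQ = 12.3613 − 4.5 = 7.8613; wedge = 77 − 16.075 = 60.925.
The triangle = ½ × 7.8613 × 60.925 = $239.47.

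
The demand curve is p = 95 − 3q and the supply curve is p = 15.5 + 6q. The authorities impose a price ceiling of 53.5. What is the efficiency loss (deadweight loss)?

Competitive equilibrium: 95 − 3q = 15.5 + 6q → q* = 8.8333, p* = 68.5.
At the ceiling p = 53.5, quantity supplied = (53.5 − 15.5)/6 = 6.3333.
Willingness to pay at q' = 6.3333: 95 − 3·6.3333 = 76.0001.
Δq = 8.8333 − 6.3333 = 2.5; wedge = 76.0001 − 53.5 = 22.5001.
Deadweight loss = ½ × 2.5 × 22.5001 = 28.125.

28.125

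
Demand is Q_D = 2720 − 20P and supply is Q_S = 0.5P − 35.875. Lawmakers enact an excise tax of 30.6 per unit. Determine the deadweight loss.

228.38

In inverse form: demand P = 136 − 0.05Q, supply P = 71.75 + 2Q.
Competitive equilibrium: 136 − 0.05Q = 71.75 + 2Q → Q* = 31.3415, P* = 134.4329.
With the tax, the buyer price exceeds the seller price by 30.6: (136 − 0.05Q) − (71.75 + 2Q) = 30.6 → Q' = 16.4146.
ΔQ = 31.3415 − 16.4146 = 14.9269; the wedge equals the tax, 30.6.
Deadweight loss = ½ × 14.9269 × 30.6 = 228.38.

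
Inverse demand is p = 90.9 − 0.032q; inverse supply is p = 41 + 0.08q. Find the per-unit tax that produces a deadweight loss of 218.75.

Competitive equilibrium: 90.9 − 0.032q = 41 + 0.08q → q* = 445.5357, p* = 76.6429.
A tax t gives Δq = t/0.112 and wedge t, so DWL = t²/0.224.
t²/0.224 = 218.75 → t² = 49 → t = 7.

7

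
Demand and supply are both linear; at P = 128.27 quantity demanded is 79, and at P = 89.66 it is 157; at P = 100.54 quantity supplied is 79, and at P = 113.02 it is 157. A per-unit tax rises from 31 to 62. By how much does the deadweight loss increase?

2200.76

Demand slope = (89.66 − 128.27)/(157 − 79) = −0.495, so P = 167.375 − 0.495Q.
Supply slope = (113.02 − 100.54)/(157 − 79) = 0.16, so P = 87.9 + 0.16Q.
Competitive equilibrium: 167.375 − 0.495Q = 87.9 + 0.16Q → Q* = 121.3359, P* = 107.3137.
For a per-unit tax t: ΔQ = t/0.655, so DWL = ½·t·(t/0.655) = t²/1.31.
At t = 31: DWL = 733.588. At t = 62: DWL = 2934.351.
Increase = 2934.351 − 733.588 = 2200.76.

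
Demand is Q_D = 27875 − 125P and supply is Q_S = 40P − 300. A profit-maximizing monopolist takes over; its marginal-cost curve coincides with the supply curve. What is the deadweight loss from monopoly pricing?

26789.39

In inverse form: demand P = 223 − 0.008Q, supply P = 7.5 + 0.025Q.
Competitive equilibrium: 223 − 0.008Q = 7.5 + 0.025Q → Q* = 6530.30303, P* = 170.75758.
Marginal revenue: MR = 223 − 0.016Q. Set MR = MC: 223 − 0.016Q = 7.5 + 0.025Q → Q_m = 5256.09756.
Price P_m = 223 − 0.008·5256.09756 = 180.95122; MC(Q_m) = 7.5 + 0.025·5256.09756 = 138.90244.
Competitive Q* = 6530.30303, so ΔQ = 1274.20547; wedge = 180.95122 − 138.90244 = 42.04878.
DWL = ½ × 1274.20547 × 42.04878 = 26789.39.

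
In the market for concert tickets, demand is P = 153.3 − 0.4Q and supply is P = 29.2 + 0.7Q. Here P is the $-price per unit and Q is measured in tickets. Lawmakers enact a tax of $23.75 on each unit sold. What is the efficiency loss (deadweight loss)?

Competitive equilibrium: 153.3 − 0.4Q = 29.2 + 0.7Q → Q* = 112.8182, P* = 108.1727.
With the tax, the buyer price exceeds the seller price by 23.75: (153.3 − 0.4Q) − (29.2 + 0.7Q) = 23.75 → Q' = 91.2273.
ΔQ = 112.8182 − 91.2273 = 21.5909; the wedge equals the tax, 23.75.
The triangle = ½ × 21.5909 × 23.75 = $256.39.

$256.39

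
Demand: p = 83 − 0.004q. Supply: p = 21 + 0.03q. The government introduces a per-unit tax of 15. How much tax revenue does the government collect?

Competitive equilibrium: 83 − 0.004q = 21 + 0.03q → q* = 1823.5294, p* = 75.7059.
With the tax, the buyer price exceeds the seller price by 15: (83 − 0.004q) − (21 + 0.03q) = 15 → q' = 1382.3529.
Tax revenue = 15 × 1382.3529 = 20735.29.

20735.29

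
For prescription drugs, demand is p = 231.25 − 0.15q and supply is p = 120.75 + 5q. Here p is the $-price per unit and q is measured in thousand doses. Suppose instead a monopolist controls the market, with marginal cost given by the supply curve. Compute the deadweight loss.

$0.95 thousand

Competitive equilibrium: 231.25 − 0.15q = 120.75 + 5q → q* = 21.4563, p* = 228.0316.
Marginal revenue: MR = 231.25 − 0.3q. Set MR = MC: 231.25 − 0.3q = 120.75 + 5q → q_m = 20.8491.
Price p_m = 231.25 − 0.15·20.8491 = 228.1226; MC(q_m) = 120.75 + 5·20.8491 = 224.9955.
Competitive q* = 21.4563, so Δq = 0.6072; wedge = 228.1226 − 224.9955 = 3.1271.
The triangle = ½ × 0.6072 × 3.1271 = $0.95 thousand.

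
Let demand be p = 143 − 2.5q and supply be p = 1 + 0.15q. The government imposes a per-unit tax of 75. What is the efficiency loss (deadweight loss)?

1061.32

Competitive equilibrium: 143 − 2.5q = 1 + 0.15q → q* = 53.5849, p* = 9.0377.
With the tax, the buyer price exceeds the seller price by 75: (143 − 2.5q) − (1 + 0.15q) = 75 → q' = 25.283.
Δq = 53.5849 − 25.283 = 28.3019; the wedge equals the tax, 75.
Deadweight loss = ½ × 28.3019 × 75 = 1061.32.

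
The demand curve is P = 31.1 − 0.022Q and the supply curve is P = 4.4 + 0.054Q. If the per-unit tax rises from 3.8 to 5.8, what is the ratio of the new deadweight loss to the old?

2.330

Competitive equilibrium: 31.1 − 0.022Q = 4.4 + 0.054Q → Q* = 351.3158, P* = 23.3711.
For a per-unit tax t: ΔQ = t/0.076, so DWL = ½·t·(t/0.076) = t²/0.152.
At t = 3.8: DWL = 95. At t = 5.8: DWL = 221.316.
Ratio = (5.8/3.8)² = 2.330.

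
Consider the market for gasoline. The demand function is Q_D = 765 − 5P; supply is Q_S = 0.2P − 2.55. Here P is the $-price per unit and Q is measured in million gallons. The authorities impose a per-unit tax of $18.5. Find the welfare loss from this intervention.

$32.91 million

In inverse form: demand P = 153 − 0.2Q, supply P = 12.75 + 5Q.
Competitive equilibrium: 153 − 0.2Q = 12.75 + 5Q → Q* = 26.9712, P* = 147.6058.
With the tax, the buyer price exceeds the seller price by 18.5: (153 − 0.2Q) − (12.75 + 5Q) = 18.5 → Q' = 23.4135.
ΔQ = 26.9712 − 23.4135 = 3.5577; the wedge equals the tax, 18.5.
The triangle = ½ × 3.5577 × 18.5 = $32.91 million.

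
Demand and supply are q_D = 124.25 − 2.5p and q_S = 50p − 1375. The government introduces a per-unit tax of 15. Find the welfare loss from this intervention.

In inverse form: demand p = 49.7 − 0.4q, supply p = 27.5 + 0.02q.
Competitive equilibrium: 49.7 − 0.4q = 27.5 + 0.02q → q* = 52.8571, p* = 28.5571.
With the tax, the buyer price exceeds the seller price by 15: (49.7 − 0.4q) − (27.5 + 0.02q) = 15 → q' = 17.1429.
Δq = 52.8571 − 17.1429 = 35.7142; the wedge equals the tax, 15.
The triangle = ½ × 35.7142 × 15 = 267.86.

267.86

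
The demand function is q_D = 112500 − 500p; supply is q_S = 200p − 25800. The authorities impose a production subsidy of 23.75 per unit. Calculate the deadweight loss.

In inverse form: demand p = 225 − 0.002q, supply p = 129 + 0.005q.
Competitive equilibrium: 225 − 0.002q = 129 + 0.005q → q* = 13714.2857, p* = 197.5714.
The subsidy lowers effective supply by 23.75: p = 105.25 + 0.005q.
New quantity: 225 − 0.002q = 105.25 + 0.005q → q' = 17107.1429.
Overproduction Δq = 17107.1429 − 13714.2857 = 3392.8572; wedge = subsidy = 23.75.
Deadweight loss = ½ × 3392.8572 × 23.75 = 40290.18.

40290.18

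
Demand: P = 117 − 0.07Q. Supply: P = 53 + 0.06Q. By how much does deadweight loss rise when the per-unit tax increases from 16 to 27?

Competitive equilibrium: 117 − 0.07Q = 53 + 0.06Q → Q* = 492.3077, P* = 82.5385.
For a per-unit tax t: ΔQ = t/0.13, so DWL = ½·t·(t/0.13) = t²/0.26.
At t = 16: DWL = 984.615. At t = 27: DWL = 2803.846.
Increase = 2803.846 − 984.615 = 1819.23.

1819.23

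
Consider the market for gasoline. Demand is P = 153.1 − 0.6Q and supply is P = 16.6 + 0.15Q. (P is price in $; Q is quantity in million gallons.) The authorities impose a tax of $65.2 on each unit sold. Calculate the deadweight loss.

Competitive equilibrium: 153.1 − 0.6Q = 16.6 + 0.15Q → Q* = 182, P* = 43.9.
With the tax, the buyer price exceeds the seller price by 65.2: (153.1 − 0.6Q) − (16.6 + 0.15Q) = 65.2 → Q' = 95.0667.
ΔQ = 182 − 95.0667 = 86.9333; the wedge equals the tax, 65.2.
DWL = ½ × 86.9333 × 65.2 = $2834.03 million.

$2834.03 million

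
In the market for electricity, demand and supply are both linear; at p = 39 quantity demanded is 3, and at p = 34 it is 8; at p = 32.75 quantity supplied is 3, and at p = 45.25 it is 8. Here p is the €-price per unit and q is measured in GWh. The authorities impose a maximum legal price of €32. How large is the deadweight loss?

Demand slope = (34 − 39)/(8 − 3) = −1, so p = 42 − q.
Supply slope = (45.25 − 32.75)/(8 − 3) = 2.5, so p = 25.25 + 2.5q.
Competitive equilibrium: 42 − q = 25.25 + 2.5q → q* = 4.7857, p* = 37.2143.
At the ceiling p = 32, quantity supplied = (32 − 25.25)/2.5 = 2.7.
Willingness to pay at q' = 2.7: 42 − 1·2.7 = 39.3.
Δq = 4.7857 − 2.7 = 2.0857; wedge = 39.3 − 32 = 7.3.
Deadweight loss = ½ × 2.0857 × 7.3 = €7.61.

€7.61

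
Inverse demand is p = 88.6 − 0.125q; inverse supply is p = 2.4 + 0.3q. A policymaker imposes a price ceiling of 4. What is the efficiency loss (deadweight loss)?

Competitive equilibrium: 88.6 − 0.125q = 2.4 + 0.3q → q* = 202.82353, p* = 63.24706.
At the ceiling p = 4, quantity supplied = (4 − 2.4)/0.3 = 5.33333.
Willingness to pay at q' = 5.33333: 88.6 − 0.125·5.33333 = 87.93333.
Δq = 202.82353 − 5.33333 = 197.4902; wedge = 87.93333 − 4 = 83.93333.
DWL = ½ × 197.4902 × 83.93333 = 8288.01.

8288.01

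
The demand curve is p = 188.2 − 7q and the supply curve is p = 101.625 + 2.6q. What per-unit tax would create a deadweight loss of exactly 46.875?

Competitive equilibrium: 188.2 − 7q = 101.625 + 2.6q → q* = 9.0182, p* = 125.0724.
A tax t gives Δq = t/9.6 and wedge t, so DWL = t²/19.2.
t²/19.2 = 46.875 → t² = 900 → t = 30.

30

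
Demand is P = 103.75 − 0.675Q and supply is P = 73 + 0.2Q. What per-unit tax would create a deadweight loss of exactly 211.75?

Competitive equilibrium: 103.75 − 0.675Q = 73 + 0.2Q → Q* = 35.1429, P* = 80.0286.
A tax t gives ΔQ = t/0.875 and wedge t, so DWL = t²/1.75.
t²/1.75 = 211.75 → t² = 370.5625 → t = 19.25.

19.25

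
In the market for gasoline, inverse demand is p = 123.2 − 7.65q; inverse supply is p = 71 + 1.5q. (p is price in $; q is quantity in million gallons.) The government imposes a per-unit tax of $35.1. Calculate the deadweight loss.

Competitive equilibrium: 123.2 − 7.65q = 71 + 1.5q → q* = 5.7049, p* = 79.5574.
With the tax, the buyer price exceeds the seller price by 35.1: (123.2 − 7.65q) − (71 + 1.5q) = 35.1 → q' = 1.8689.
Δq = 5.7049 − 1.8689 = 3.836; the wedge equals the tax, 35.1.
DWL = ½ × 3.836 × 35.1 = $67.32 million.

$67.32 million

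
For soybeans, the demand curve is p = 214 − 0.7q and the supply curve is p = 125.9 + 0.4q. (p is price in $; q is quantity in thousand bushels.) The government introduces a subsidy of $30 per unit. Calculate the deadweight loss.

Competitive equilibrium: 214 − 0.7q = 125.9 + 0.4q → q* = 80.0909, p* = 157.9364.
The subsidy lowers effective supply by 30: p = 95.9 + 0.4q.
New quantity: 214 − 0.7q = 95.9 + 0.4q → q' = 107.3636.
Overproduction Δq = 107.3636 − 80.0909 = 27.2727; wedge = subsidy = 30.
DWL = ½ × 27.2727 × 30 = $409.09 thousand.

$409.09 thousand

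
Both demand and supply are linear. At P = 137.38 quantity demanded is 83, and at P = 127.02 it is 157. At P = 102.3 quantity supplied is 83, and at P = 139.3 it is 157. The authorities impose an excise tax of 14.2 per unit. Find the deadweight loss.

157.53

Demand slope = (127.02 − 137.38)/(157 − 83) = −0.14, so P = 149 − 0.14Q.
Supply slope = (139.3 − 102.3)/(157 − 83) = 0.5, so P = 60.8 + 0.5Q.
Competitive equilibrium: 149 − 0.14Q = 60.8 + 0.5Q → Q* = 137.8125, P* = 129.7063.
With the tax, the buyer price exceeds the seller price by 14.2: (149 − 0.14Q) − (60.8 + 0.5Q) = 14.2 → Q' = 115.625.
ΔQ = 137.8125 − 115.625 = 22.1875; the wedge equals the tax, 14.2.
The triangle = ½ × 22.1875 × 14.2 = 157.53.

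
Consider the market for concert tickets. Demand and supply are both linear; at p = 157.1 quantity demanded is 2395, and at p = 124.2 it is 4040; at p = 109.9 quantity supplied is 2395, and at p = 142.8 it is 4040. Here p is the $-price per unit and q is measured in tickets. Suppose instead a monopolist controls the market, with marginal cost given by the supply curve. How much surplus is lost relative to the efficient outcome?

$28401.39

Demand slope = (124.2 − 157.1)/(4040 − 2395) = −0.02, so p = 205 − 0.02q.
Supply slope = (142.8 − 109.9)/(4040 − 2395) = 0.02, so p = 62 + 0.02q.
Competitive equilibrium: 205 − 0.02q = 62 + 0.02q → q* = 3575, p* = 133.5.
Marginal revenue: MR = 205 − 0.04q. Set MR = MC: 205 − 0.04q = 62 + 0.02q → q_m = 2383.333333.
Price p_m = 205 − 0.02·2383.333333 = 157.333333; MC(q_m) = 62 + 0.02·2383.333333 = 109.666667.
Competitive q* = 3575, so Δq = 1191.666667; wedge = 157.333333 − 109.666667 = 47.666666.
Welfare loss = ½ × 1191.666667 × 47.666666 = $28401.39.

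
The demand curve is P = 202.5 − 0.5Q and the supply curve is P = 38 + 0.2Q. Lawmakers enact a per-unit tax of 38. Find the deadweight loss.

1031.43

Competitive equilibrium: 202.5 − 0.5Q = 38 + 0.2Q → Q* = 235, P* = 85.
With the tax, the buyer price exceeds the seller price by 38: (202.5 − 0.5Q) − (38 + 0.2Q) = 38 → Q' = 180.7143.
ΔQ = 235 − 180.7143 = 54.2857; the wedge equals the tax, 38.
DWL = ½ × 54.2857 × 38 = 1031.43.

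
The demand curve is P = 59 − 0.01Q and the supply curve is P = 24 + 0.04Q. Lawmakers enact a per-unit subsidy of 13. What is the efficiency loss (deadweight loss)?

Competitive equilibrium: 59 − 0.01Q = 24 + 0.04Q → Q* = 700, P* = 52.
The subsidy lowers effective supply by 13: P = 11 + 0.04Q.
New quantity: 59 − 0.01Q = 11 + 0.04Q → Q' = 960.
Overproduction ΔQ = 960 − 700 = 260; wedge = subsidy = 13.
Deadweight loss = ½ × 260 × 13 = 1690.

1690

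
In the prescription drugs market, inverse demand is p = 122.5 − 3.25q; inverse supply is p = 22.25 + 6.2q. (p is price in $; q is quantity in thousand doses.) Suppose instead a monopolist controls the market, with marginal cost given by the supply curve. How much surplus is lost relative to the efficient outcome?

Competitive equilibrium: 122.5 − 3.25q = 22.25 + 6.2q → q* = 10.6085, p* = 88.0225.
Marginal revenue: MR = 122.5 − 6.5q. Set MR = MC: 122.5 − 6.5q = 22.25 + 6.2q → q_m = 7.8937.
Price p_m = 122.5 − 3.25·7.8937 = 96.8455; MC(q_m) = 22.25 + 6.2·7.8937 = 71.1909.
Competitive q* = 10.6085, so Δq = 2.7148; wedge = 96.8455 − 71.1909 = 25.6546.
Deadweight loss = ½ × 2.7148 × 25.6546 = $34.82 thousand.

$34.82 thousand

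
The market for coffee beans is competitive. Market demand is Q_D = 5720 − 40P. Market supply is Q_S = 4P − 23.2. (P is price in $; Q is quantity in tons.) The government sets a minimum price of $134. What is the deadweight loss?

In inverse form: demand P = 143 − 0.025Q, supply P = 5.8 + 0.25Q.
Competitive equilibrium: 143 − 0.025Q = 5.8 + 0.25Q → Q* = 498.9091, P* = 130.5273.
At the floor P = 134, quantity demanded = (143 − 134)/0.025 = 360.
Sellers' marginal cost at Q' = 360: 5.8 + 0.25·360 = 95.8.
ΔQ = 498.9091 − 360 = 138.9091; wedge = 134 − 95.8 = 38.2.
Welfare loss = ½ × 138.9091 × 38.2 = $2653.16.

$2653.16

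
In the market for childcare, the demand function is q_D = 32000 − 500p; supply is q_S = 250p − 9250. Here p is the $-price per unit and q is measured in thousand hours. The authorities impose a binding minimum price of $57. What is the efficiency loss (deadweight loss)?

In inverse form: demand p = 64 − 0.002q, supply p = 37 + 0.004q.
Competitive equilibrium: 64 − 0.002q = 37 + 0.004q → q* = 4500, p* = 55.
At the floor p = 57, quantity demanded = (64 − 57)/0.002 = 3500.
Sellers' marginal cost at q' = 3500: 37 + 0.004·3500 = 51.
Δq = 4500 − 3500 = 1000; wedge = 57 − 51 = 6.
DWL = ½ × 1000 × 6 = $3000 thousand.

$3000 thousand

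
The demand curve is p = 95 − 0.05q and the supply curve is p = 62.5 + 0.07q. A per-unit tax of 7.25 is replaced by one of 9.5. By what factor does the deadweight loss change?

1.717

Competitive equilibrium: 95 − 0.05q = 62.5 + 0.07q → q* = 270.8333, p* = 81.4583.
For a per-unit tax t: Δq = t/0.12, so DWL = ½·t·(t/0.12) = t²/0.24.
At t = 7.25: DWL = 219.010. At t = 9.5: DWL = 376.042.
Ratio = (9.5/7.25)² = 1.717.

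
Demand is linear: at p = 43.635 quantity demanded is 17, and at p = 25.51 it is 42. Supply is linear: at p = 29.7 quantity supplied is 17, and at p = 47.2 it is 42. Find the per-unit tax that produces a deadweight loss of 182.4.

22.8

Demand slope = (25.51 − 43.635)/(42 − 17) = −0.725, so p = 55.96 − 0.725q.
Supply slope = (47.2 − 29.7)/(42 − 17) = 0.7, so p = 17.8 + 0.7q.
Competitive equilibrium: 55.96 − 0.725q = 17.8 + 0.7q → q* = 26.7789, p* = 36.5453.
A tax t gives Δq = t/1.425 and wedge t, so DWL = t²/2.85.
t²/2.85 = 182.4 → t² = 519.84 → t = 22.8.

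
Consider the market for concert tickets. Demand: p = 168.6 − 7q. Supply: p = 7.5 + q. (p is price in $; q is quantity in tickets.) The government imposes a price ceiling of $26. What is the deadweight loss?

Competitive equilibrium: 168.6 − 7q = 7.5 + q → q* = 20.1375, p* = 27.6375.
At the ceiling p = 26, quantity supplied = (26 − 7.5)/1 = 18.5.
Willingness to pay at q' = 18.5: 168.6 − 7·18.5 = 39.1.
Δq = 20.1375 − 18.5 = 1.6375; wedge = 39.1 − 26 = 13.1.
DWL = ½ × 1.6375 × 13.1 = $10.73.

$10.73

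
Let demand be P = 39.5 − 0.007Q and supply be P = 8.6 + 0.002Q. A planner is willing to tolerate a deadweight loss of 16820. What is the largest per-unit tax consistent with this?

Competitive equilibrium: 39.5 − 0.007Q = 8.6 + 0.002Q → Q* = 3433.3333, P* = 15.4667.
A tax t gives ΔQ = t/0.009 and wedge t, so DWL = t²/0.018.
t²/0.018 = 16820 → t² = 302.76 → t = 17.4.

17.4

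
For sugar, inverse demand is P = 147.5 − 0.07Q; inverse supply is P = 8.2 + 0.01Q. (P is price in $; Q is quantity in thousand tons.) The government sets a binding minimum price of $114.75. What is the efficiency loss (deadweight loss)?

Competitive equilibrium: 147.5 − 0.07Q = 8.2 + 0.01Q → Q* = 1741.25, P* = 25.6125.
At the floor P = 114.75, quantity demanded = (147.5 − 114.75)/0.07 = 467.8571429.
Sellers' marginal cost at Q' = 467.8571429: 8.2 + 0.01·467.8571429 = 12.8785714.
ΔQ = 1741.25 − 467.8571429 = 1273.3928571; wedge = 114.75 − 12.8785714 = 101.8714286.
DWL = ½ × 1273.3928571 × 101.8714286 = $64861.17 thousand.

$64861.17 thousand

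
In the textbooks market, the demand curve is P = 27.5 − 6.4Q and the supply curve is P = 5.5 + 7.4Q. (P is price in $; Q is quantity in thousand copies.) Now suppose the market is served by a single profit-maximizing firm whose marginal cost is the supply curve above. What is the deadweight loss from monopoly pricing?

Competitive equilibrium: 27.5 − 6.4Q = 5.5 + 7.4Q → Q* = 1.5942, P* = 17.2971.
Marginal revenue: MR = 27.5 − 12.8Q. Set MR = MC: 27.5 − 12.8Q = 5.5 + 7.4Q → Q_m = 1.0891.
Price P_m = 27.5 − 6.4·1.0891 = 20.5298; MC(Q_m) = 5.5 + 7.4·1.0891 = 13.5593.
Competitive Q* = 1.5942, so ΔQ = 0.5051; wedge = 20.5298 − 13.5593 = 6.9705.
DWL = ½ × 0.5051 × 6.9705 = $1.76 thousand.

$1.76 thousand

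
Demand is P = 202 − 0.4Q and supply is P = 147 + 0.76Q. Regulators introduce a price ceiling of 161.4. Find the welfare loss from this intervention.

470

Competitive equilibrium: 202 − 0.4Q = 147 + 0.76Q → Q* = 47.41379, P* = 183.03448.
At the ceiling P = 161.4, quantity supplied = (161.4 − 147)/0.76 = 18.94737.
Willingness to pay at Q' = 18.94737: 202 − 0.4·18.94737 = 194.42105.
ΔQ = 47.41379 − 18.94737 = 28.46642; wedge = 194.42105 − 161.4 = 33.02105.
The triangle = ½ × 28.46642 × 33.02105 = 470.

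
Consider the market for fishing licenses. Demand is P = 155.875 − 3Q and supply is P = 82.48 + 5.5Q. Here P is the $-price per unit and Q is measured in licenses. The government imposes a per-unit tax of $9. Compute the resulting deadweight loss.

Competitive equilibrium: 155.875 − 3Q = 82.48 + 5.5Q → Q* = 8.6347, P* = 129.9709.
With the tax, the buyer price exceeds the seller price by 9: (155.875 − 3Q) − (82.48 + 5.5Q) = 9 → Q' = 7.5759.
ΔQ = 8.6347 − 7.5759 = 1.0588; the wedge equals the tax, 9.
Welfare loss = ½ × 1.0588 × 9 = $4.76.

$4.76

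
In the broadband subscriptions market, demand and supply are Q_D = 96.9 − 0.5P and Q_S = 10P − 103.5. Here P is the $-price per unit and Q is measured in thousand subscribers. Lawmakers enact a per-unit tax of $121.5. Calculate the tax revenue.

In inverse form: demand P = 193.8 − 2Q, supply P = 10.35 + 0.1Q.
Competitive equilibrium: 193.8 − 2Q = 10.35 + 0.1Q → Q* = 87.3571, P* = 19.0857.
With the tax, the buyer price exceeds the seller price by 121.5: (193.8 − 2Q) − (10.35 + 0.1Q) = 121.5 → Q' = 29.5.
Tax revenue = 121.5 × 29.5 = $3584.25 thousand.

$3584.25 thousand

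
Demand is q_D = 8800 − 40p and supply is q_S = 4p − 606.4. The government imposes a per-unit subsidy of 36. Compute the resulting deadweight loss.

2356.36

In inverse form: demand p = 220 − 0.025q, supply p = 151.6 + 0.25q.
Competitive equilibrium: 220 − 0.025q = 151.6 + 0.25q → q* = 248.7273, p* = 213.7818.
The subsidy lowers effective supply by 36: p = 115.6 + 0.25q.
New quantity: 220 − 0.025q = 115.6 + 0.25q → q' = 379.6364.
Overproduction Δq = 379.6364 − 248.7273 = 130.9091; wedge = subsidy = 36.
The triangle = ½ × 130.9091 × 36 = 2356.36.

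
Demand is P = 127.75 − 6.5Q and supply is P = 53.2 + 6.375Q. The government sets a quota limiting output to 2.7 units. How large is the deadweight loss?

Competitive equilibrium: 127.75 − 6.5Q = 53.2 + 6.375Q → Q* = 5.7903, P* = 90.1131.
At Q = 2.7: demand price = 127.75 − 6.5·2.7 = 110.2; supply price = 53.2 + 6.375·2.7 = 70.4125.
ΔQ = 5.7903 − 2.7 = 3.0903; wedge = 110.2 − 70.4125 = 39.7875.
Deadweight loss = ½ × 3.0903 × 39.7875 = 61.48.

61.48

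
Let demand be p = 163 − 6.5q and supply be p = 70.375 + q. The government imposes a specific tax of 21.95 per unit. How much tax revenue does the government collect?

206.84

Competitive equilibrium: 163 − 6.5q = 70.375 + q → q* = 12.35, p* = 82.725.
With the tax, the buyer price exceeds the seller price by 21.95: (163 − 6.5q) − (70.375 + q) = 21.95 → q' = 9.4233.
Tax revenue = 21.95 × 9.4233 = 206.84.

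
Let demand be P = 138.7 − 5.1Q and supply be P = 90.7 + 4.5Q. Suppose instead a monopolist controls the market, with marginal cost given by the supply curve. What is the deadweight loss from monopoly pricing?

Competitive equilibrium: 138.7 − 5.1Q = 90.7 + 4.5Q → Q* = 5, P* = 113.2.
Marginal revenue: MR = 138.7 − 10.2Q. Set MR = MC: 138.7 − 10.2Q = 90.7 + 4.5Q → Q_m = 3.2653.
Price P_m = 138.7 − 5.1·3.2653 = 122.047; MC(Q_m) = 90.7 + 4.5·3.2653 = 105.3939.
Competitive Q* = 5, so ΔQ = 1.7347; wedge = 122.047 − 105.3939 = 16.6531.
Welfare loss = ½ × 1.7347 × 16.6531 = 14.44.

14.44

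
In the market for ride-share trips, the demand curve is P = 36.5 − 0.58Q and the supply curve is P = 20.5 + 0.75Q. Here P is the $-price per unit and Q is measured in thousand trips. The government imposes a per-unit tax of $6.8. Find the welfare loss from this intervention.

Competitive equilibrium: 36.5 − 0.58Q = 20.5 + 0.75Q → Q* = 12.0301, P* = 29.5226.
With the tax, the buyer price exceeds the seller price by 6.8: (36.5 − 0.58Q) − (20.5 + 0.75Q) = 6.8 → Q' = 6.9173.
ΔQ = 12.0301 − 6.9173 = 5.1128; the wedge equals the tax, 6.8.
The triangle = ½ × 5.1128 × 6.8 = $17.38 thousand.

$17.38 thousand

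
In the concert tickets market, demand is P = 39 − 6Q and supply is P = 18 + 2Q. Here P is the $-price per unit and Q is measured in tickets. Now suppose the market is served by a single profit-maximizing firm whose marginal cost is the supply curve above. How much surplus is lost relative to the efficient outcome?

$5.06

Competitive equilibrium: 39 − 6Q = 18 + 2Q → Q* = 2.625, P* = 23.25.
Marginal revenue: MR = 39 − 12Q. Set MR = MC: 39 − 12Q = 18 + 2Q → Q_m = 1.5.
Price P_m = 39 − 6·1.5 = 30; MC(Q_m) = 18 + 2·1.5 = 21.
Competitive Q* = 2.625, so ΔQ = 1.125; wedge = 30 − 21 = 9.
DWL = ½ × 1.125 × 9 = $5.06.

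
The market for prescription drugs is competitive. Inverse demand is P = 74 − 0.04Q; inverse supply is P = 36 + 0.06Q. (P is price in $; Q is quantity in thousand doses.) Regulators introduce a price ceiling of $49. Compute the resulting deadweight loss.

$1333.89 thousand

Competitive equilibrium: 74 − 0.04Q = 36 + 0.06Q → Q* = 380, P* = 58.8.
At the ceiling P = 49, quantity supplied = (49 − 36)/0.06 = 216.6667.
Willingness to pay at Q' = 216.6667: 74 − 0.04·216.6667 = 65.3333.
ΔQ = 380 − 216.6667 = 163.3333; wedge = 65.3333 − 49 = 16.3333.
The triangle = ½ × 163.3333 × 16.3333 = $1333.89 thousand.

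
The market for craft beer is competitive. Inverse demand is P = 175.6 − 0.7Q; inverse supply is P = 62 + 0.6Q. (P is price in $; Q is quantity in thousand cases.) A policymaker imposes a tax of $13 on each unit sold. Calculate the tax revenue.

$1006 thousand

Competitive equilibrium: 175.6 − 0.7Q = 62 + 0.6Q → Q* = 87.3846, P* = 114.4308.
With the tax, the buyer price exceeds the seller price by 13: (175.6 − 0.7Q) − (62 + 0.6Q) = 13 → Q' = 77.3846.
Tax revenue = 13 × 77.3846 = $1006 thousand.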